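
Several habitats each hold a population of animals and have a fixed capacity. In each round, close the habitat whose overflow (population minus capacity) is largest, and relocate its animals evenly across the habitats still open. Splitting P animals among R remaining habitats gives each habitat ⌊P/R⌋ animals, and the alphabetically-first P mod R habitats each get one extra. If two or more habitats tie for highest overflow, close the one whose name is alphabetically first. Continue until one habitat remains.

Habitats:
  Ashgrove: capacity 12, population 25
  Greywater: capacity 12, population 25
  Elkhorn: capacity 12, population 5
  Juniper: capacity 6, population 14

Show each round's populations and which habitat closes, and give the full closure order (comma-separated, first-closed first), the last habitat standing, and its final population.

Closure order: Ashgrove, Greywater, Juniper
Last habitat: Elkhorn with 69 animals

Round 1: Ashgrove=25 Elkhorn=5 Greywater=25 Juniper=14 → close Ashgrove (overflow 13)
  25÷3 = 8 each, +1 to first 1
Round 2: Elkhorn=14 Greywater=33 Juniper=22 → close Greywater (overflow 21)
  33÷2 = 16 each, +1 to first 1
Round 3: Elkhorn=31 Juniper=38 → close Juniper (overflow 32)
  38÷1 = 38 each, +1 to first 0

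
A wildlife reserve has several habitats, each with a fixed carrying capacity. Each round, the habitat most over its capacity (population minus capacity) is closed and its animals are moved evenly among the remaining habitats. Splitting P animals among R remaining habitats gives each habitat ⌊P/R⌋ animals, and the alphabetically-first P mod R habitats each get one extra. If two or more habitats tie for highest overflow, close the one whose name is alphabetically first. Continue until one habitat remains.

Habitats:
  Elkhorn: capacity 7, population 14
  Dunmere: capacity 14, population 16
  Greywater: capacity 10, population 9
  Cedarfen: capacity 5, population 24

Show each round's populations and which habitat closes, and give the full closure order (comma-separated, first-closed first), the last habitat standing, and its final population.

Closure order: Cedarfen, Elkhorn, Dunmere
Last habitat: Greywater with 63 animals

Round 1: Cedarfen=24 Dunmere=16 Elkhorn=14 Greywater=9 → close Cedarfen (overflow 19)
  24÷3 = 8 each, +1 to first 0
Round 2: Dunmere=24 Elkhorn=22 Greywater=17 → close Elkhorn (overflow 15)
  22÷2 = 11 each, +1 to first 0
Round 3: Dunmere=35 Greywater=28 → close Dunmere (overflow 21)
  35÷1 = 35 each, +1 to first 0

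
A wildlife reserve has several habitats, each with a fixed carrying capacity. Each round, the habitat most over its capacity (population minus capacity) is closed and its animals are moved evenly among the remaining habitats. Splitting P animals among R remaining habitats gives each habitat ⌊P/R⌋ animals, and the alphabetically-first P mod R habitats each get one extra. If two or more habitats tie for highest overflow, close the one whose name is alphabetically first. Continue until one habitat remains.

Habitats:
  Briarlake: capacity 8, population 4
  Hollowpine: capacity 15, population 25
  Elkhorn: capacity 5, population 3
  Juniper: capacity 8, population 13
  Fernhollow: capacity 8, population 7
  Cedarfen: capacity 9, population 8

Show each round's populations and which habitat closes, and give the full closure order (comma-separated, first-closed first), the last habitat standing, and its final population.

Round 1: Briarlake=4 Cedarfen=8 Elkhorn=3 Fernhollow=7 Hollowpine=25 Juniper=13 → close Hollowpine (overflow 10)
  25÷5 = 5 each, +1 to first 0
Round 2: Briarlake=9 Cedarfen=13 Elkhorn=8 Fernhollow=12 Juniper=18 → close Juniper (overflow 10)
  18÷4 = 4 each, +1 to first 2
Round 3: Briarlake=14 Cedarfen=18 Elkhorn=12 Fernhollow=16 → close Cedarfen (overflow 9)
  18÷3 = 6 each, +1 to first 0
Round 4: Briarlake=20 Elkhorn=18 Fernhollow=22 → close Fernhollow (overflow 14)
  22÷2 = 11 each, +1 to first 0
Round 5: Briarlake=31 Elkhorn=29 → close Elkhorn (overflow 24)
  29÷1 = 29 each, +1 to first 0

Closure order: Hollowpine, Juniper, Cedarfen, Fernhollow, Elkhorn
Last habitat: Briarlake with 60 animals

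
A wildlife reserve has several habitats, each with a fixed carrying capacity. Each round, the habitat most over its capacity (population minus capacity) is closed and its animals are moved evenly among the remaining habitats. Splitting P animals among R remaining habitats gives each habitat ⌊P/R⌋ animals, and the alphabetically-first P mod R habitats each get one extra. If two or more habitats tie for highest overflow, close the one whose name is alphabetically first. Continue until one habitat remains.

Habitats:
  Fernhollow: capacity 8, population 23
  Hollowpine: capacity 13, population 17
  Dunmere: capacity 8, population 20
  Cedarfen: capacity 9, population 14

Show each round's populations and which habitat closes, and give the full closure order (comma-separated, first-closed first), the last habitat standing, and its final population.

Round 1: Cedarfen=14 Dunmere=20 Fernhollow=23 Hollowpine=17 → close Fernhollow (overflow 15)
  23÷3 = 7 each, +1 to first 2
Round 2: Cedarfen=22 Dunmere=28 Hollowpine=24 → close Dunmere (overflow 20)
  28÷2 = 14 each, +1 to first 0
Round 3: Cedarfen=36 Hollowpine=38 → close Cedarfen (overflow 27)
  36÷1 = 36 each, +1 to first 0

Closure order: Fernhollow, Dunmere, Cedarfen
Last habitat: Hollowpine with 74 animals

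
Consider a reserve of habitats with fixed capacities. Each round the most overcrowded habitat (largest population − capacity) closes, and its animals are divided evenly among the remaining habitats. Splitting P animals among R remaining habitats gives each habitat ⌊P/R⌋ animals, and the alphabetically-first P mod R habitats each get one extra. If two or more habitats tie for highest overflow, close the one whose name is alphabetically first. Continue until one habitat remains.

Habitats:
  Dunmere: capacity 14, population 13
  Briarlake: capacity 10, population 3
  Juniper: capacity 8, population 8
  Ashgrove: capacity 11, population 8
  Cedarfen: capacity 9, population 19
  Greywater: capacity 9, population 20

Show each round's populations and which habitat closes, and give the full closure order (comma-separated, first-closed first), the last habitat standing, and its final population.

Round 1: Ashgrove=8 Briarlake=3 Cedarfen=19 Dunmere=13 Greywater=20 Juniper=8 → close Greywater (overflow 11)
  20÷5 = 4 each, +1 to first 0
Round 2: Ashgrove=12 Briarlake=7 Cedarfen=23 Dunmere=17 Juniper=12 → close Cedarfen (overflow 14)
  23÷4 = 5 each, +1 to first 3
Round 3: Ashgrove=18 Briarlake=13 Dunmere=23 Juniper=17 → close Dunmere (overflow 9)
  23÷3 = 7 each, +1 to first 2
Round 4: Ashgrove=26 Briarlake=21 Juniper=24 → close Juniper (overflow 16)
  24÷2 = 12 each, +1 to first 0
Round 5: Ashgrove=38 Briarlake=33 → close Ashgrove (overflow 27)
  38÷1 = 38 each, +1 to first 0

Closure order: Greywater, Cedarfen, Dunmere, Juniper, Ashgrove
Last habitat: Briarlake with 71 animals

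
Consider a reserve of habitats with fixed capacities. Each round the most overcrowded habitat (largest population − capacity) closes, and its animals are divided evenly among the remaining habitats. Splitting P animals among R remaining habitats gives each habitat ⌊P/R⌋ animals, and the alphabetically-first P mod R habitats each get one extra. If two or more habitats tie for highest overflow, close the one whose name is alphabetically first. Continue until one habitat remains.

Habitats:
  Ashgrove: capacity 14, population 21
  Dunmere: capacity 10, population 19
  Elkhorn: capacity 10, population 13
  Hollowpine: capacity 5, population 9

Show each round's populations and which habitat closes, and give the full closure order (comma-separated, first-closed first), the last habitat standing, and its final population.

Closure order: Dunmere, Ashgrove, Hollowpine
Last habitat: Elkhorn with 62 animals

Round 1: Ashgrove=21 Dunmere=19 Elkhorn=13 Hollowpine=9 → close Dunmere (overflow 9)
  19÷3 = 6 each, +1 to first 1
Round 2: Ashgrove=28 Elkhorn=19 Hollowpine=15 → close Ashgrove (overflow 14)
  28÷2 = 14 each, +1 to first 0
Round 3: Elkhorn=33 Hollowpine=29 → close Hollowpine (overflow 24)
  29÷1 = 29 each, +1 to first 0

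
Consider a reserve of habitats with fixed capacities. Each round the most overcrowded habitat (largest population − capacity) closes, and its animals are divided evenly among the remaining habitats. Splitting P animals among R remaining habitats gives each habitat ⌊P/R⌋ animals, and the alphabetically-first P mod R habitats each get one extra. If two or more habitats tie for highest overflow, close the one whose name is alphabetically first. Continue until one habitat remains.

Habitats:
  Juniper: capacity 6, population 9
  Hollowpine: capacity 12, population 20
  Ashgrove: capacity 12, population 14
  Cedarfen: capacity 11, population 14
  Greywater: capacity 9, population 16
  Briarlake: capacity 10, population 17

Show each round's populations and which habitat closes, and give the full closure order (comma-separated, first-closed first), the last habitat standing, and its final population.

Round 1: Ashgrove=14 Briarlake=17 Cedarfen=14 Greywater=16 Hollowpine=20 Juniper=9 → close Hollowpine (overflow 8)
  20÷5 = 4 each, +1 to first 0
Round 2: Ashgrove=18 Briarlake=21 Cedarfen=18 Greywater=20 Juniper=13 → close Briarlake (overflow 11)
  21÷4 = 5 each, +1 to first 1
Round 3: Ashgrove=24 Cedarfen=23 Greywater=25 Juniper=18 → close Greywater (overflow 16)
  25÷3 = 8 each, +1 to first 1
Round 4: Ashgrove=33 Cedarfen=31 Juniper=26 → close Ashgrove (overflow 21)
  33÷2 = 16 each, +1 to first 1
Round 5: Cedarfen=48 Juniper=42 → close Cedarfen (overflow 37)
  48÷1 = 48 each, +1 to first 0

Closure order: Hollowpine, Briarlake, Greywater, Ashgrove, Cedarfen
Last habitat: Juniper with 90 animals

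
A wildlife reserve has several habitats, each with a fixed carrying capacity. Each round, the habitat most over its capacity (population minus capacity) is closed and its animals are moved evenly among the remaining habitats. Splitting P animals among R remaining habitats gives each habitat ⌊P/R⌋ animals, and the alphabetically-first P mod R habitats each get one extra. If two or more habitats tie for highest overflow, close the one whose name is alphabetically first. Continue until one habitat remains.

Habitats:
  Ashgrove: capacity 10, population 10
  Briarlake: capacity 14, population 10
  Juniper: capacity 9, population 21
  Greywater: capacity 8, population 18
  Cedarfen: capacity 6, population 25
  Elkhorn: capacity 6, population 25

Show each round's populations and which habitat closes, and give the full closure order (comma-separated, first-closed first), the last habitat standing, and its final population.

Round 1: Ashgrove=10 Briarlake=10 Cedarfen=25 Elkhorn=25 Greywater=18 Juniper=21 → close Cedarfen (overflow 19)
  25÷5 = 5 each, +1 to first 0
Round 2: Ashgrove=15 Briarlake=15 Elkhorn=30 Greywater=23 Juniper=26 → close Elkhorn (overflow 24)
  30÷4 = 7 each, +1 to first 2
Round 3: Ashgrove=23 Briarlake=23 Greywater=30 Juniper=33 → close Juniper (overflow 24)
  33÷3 = 11 each, +1 to first 0
Round 4: Ashgrove=34 Briarlake=34 Greywater=41 → close Greywater (overflow 33)
  41÷2 = 20 each, +1 to first 1
Round 5: Ashgrove=55 Briarlake=54 → close Ashgrove (overflow 45)
  55÷1 = 55 each, +1 to first 0

Closure order: Cedarfen, Elkhorn, Juniper, Greywater, Ashgrove
Last habitat: Briarlake with 109 animals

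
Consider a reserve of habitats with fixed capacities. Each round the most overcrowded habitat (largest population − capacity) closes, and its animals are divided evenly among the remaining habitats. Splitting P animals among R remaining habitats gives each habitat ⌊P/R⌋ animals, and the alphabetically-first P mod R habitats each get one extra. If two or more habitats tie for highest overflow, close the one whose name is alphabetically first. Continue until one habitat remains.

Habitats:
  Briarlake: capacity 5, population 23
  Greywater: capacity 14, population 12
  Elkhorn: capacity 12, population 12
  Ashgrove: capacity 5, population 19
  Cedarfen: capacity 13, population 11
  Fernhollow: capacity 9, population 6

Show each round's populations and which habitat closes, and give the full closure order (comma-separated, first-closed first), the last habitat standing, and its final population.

Closure order: Briarlake, Ashgrove, Elkhorn, Cedarfen, Fernhollow
Last habitat: Greywater with 83 animals

Round 1: Ashgrove=19 Briarlake=23 Cedarfen=11 Elkhorn=12 Fernhollow=6 Greywater=12 → close Briarlake (overflow 18)
  23÷5 = 4 each, +1 to first 3
Round 2: Ashgrove=24 Cedarfen=16 Elkhorn=17 Fernhollow=10 Greywater=16 → close Ashgrove (overflow 19)
  24÷4 = 6 each, +1 to first 0
Round 3: Cedarfen=22 Elkhorn=23 Fernhollow=16 Greywater=22 → close Elkhorn (overflow 11)
  23÷3 = 7 each, +1 to first 2
Round 4: Cedarfen=30 Fernhollow=24 Greywater=29 → close Cedarfen (overflow 17)
  30÷2 = 15 each, +1 to first 0
Round 5: Fernhollow=39 Greywater=44 → close Fernhollow (overflow 30)
  39÷1 = 39 each, +1 to first 0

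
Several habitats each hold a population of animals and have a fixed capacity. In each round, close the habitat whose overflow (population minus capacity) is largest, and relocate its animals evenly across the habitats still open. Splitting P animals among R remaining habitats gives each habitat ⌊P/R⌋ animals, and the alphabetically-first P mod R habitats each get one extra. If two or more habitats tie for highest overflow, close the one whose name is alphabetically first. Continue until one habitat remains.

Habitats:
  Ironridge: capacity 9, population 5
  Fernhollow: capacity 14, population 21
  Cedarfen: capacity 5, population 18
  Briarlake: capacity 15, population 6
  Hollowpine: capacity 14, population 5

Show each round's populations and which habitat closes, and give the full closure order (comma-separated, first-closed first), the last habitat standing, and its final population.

Round 1: Briarlake=6 Cedarfen=18 Fernhollow=21 Hollowpine=5 Ironridge=5 → close Cedarfen (overflow 13)
  18÷4 = 4 each, +1 to first 2
Round 2: Briarlake=11 Fernhollow=26 Hollowpine=9 Ironridge=9 → close Fernhollow (overflow 12)
  26÷3 = 8 each, +1 to first 2
Round 3: Briarlake=20 Hollowpine=18 Ironridge=17 → close Ironridge (overflow 8)
  17÷2 = 8 each, +1 to first 1
Round 4: Briarlake=29 Hollowpine=26 → close Briarlake (overflow 14)
  29÷1 = 29 each, +1 to first 0

Closure order: Cedarfen, Fernhollow, Ironridge, Briarlake
Last habitat: Hollowpine with 55 animals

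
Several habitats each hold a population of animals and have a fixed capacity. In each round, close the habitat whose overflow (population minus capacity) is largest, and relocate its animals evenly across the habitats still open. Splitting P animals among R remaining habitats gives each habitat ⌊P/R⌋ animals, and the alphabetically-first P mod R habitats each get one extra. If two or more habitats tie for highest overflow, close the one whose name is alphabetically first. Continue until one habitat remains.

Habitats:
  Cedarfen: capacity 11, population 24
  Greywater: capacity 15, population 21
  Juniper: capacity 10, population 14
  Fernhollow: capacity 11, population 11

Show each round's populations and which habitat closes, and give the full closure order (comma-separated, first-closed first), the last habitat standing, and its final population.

Closure order: Cedarfen, Greywater, Juniper
Last habitat: Fernhollow with 70 animals

Round 1: Cedarfen=24 Fernhollow=11 Greywater=21 Juniper=14 → close Cedarfen (overflow 13)
  24÷3 = 8 each, +1 to first 0
Round 2: Fernhollow=19 Greywater=29 Juniper=22 → close Greywater (overflow 14)
  29÷2 = 14 each, +1 to first 1
Round 3: Fernhollow=34 Juniper=36 → close Juniper (overflow 26)
  36÷1 = 36 each, +1 to first 0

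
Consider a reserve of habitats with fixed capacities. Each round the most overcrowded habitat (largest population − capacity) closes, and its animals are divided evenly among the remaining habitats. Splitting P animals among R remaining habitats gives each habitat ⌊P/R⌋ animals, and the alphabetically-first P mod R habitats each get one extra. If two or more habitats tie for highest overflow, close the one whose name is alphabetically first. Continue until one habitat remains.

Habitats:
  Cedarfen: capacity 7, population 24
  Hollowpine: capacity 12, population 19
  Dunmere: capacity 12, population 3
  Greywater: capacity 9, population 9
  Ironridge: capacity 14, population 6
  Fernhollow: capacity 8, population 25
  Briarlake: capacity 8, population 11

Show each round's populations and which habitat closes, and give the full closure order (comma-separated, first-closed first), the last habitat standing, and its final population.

Round 1: Briarlake=11 Cedarfen=24 Dunmere=3 Fernhollow=25 Greywater=9 Hollowpine=19 Ironridge=6 → close Cedarfen (overflow 17)
  24÷6 = 4 each, +1 to first 0
Round 2: Briarlake=15 Dunmere=7 Fernhollow=29 Greywater=13 Hollowpine=23 Ironridge=10 → close Fernhollow (overflow 21)
  29÷5 = 5 each, +1 to first 4
Round 3: Briarlake=21 Dunmere=13 Greywater=19 Hollowpine=29 Ironridge=15 → close Hollowpine (overflow 17)
  29÷4 = 7 each, +1 to first 1
Round 4: Briarlake=29 Dunmere=20 Greywater=26 Ironridge=22 → close Briarlake (overflow 21)
  29÷3 = 9 each, +1 to first 2
Round 5: Dunmere=30 Greywater=36 Ironridge=31 → close Greywater (overflow 27)
  36÷2 = 18 each, +1 to first 0
Round 6: Dunmere=48 Ironridge=49 → close Dunmere (overflow 36)
  48÷1 = 48 each, +1 to first 0

Closure order: Cedarfen, Fernhollow, Hollowpine, Briarlake, Greywater, Dunmere
Last habitat: Ironridge with 97 animals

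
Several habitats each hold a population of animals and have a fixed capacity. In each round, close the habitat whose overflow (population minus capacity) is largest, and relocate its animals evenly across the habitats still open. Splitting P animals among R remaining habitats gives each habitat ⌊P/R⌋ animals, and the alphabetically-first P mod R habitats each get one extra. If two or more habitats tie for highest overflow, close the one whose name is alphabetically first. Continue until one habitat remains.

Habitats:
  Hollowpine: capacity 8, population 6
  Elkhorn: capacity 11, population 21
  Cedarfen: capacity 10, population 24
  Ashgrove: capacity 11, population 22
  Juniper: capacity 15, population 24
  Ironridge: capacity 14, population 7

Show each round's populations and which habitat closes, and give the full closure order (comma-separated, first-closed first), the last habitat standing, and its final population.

Round 1: Ashgrove=22 Cedarfen=24 Elkhorn=21 Hollowpine=6 Ironridge=7 Juniper=24 → close Cedarfen (overflow 14)
  24÷5 = 4 each, +1 to first 4
Round 2: Ashgrove=27 Elkhorn=26 Hollowpine=11 Ironridge=12 Juniper=28 → close Ashgrove (overflow 16)
  27÷4 = 6 each, +1 to first 3
Round 3: Elkhorn=33 Hollowpine=18 Ironridge=19 Juniper=34 → close Elkhorn (overflow 22)
  33÷3 = 11 each, +1 to first 0
Round 4: Hollowpine=29 Ironridge=30 Juniper=45 → close Juniper (overflow 30)
  45÷2 = 22 each, +1 to first 1
Round 5: Hollowpine=52 Ironridge=52 → close Hollowpine (overflow 44)
  52÷1 = 52 each, +1 to first 0

Closure order: Cedarfen, Ashgrove, Elkhorn, Juniper, Hollowpine
Last habitat: Ironridge with 104 animals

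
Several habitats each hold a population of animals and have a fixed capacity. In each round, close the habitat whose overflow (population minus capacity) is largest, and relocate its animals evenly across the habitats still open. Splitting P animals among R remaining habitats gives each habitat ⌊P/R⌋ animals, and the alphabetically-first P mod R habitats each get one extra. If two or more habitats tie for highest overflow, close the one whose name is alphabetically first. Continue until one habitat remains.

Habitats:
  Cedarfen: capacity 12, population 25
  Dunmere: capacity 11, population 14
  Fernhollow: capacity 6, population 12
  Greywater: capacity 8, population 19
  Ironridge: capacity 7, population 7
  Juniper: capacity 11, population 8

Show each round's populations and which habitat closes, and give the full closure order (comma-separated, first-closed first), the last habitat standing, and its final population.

Round 1: Cedarfen=25 Dunmere=14 Fernhollow=12 Greywater=19 Ironridge=7 Juniper=8 → close Cedarfen (overflow 13)
  25÷5 = 5 each, +1 to first 0
Round 2: Dunmere=19 Fernhollow=17 Greywater=24 Ironridge=12 Juniper=13 → close Greywater (overflow 16)
  24÷4 = 6 each, +1 to first 0
Round 3: Dunmere=25 Fernhollow=23 Ironridge=18 Juniper=19 → close Fernhollow (overflow 17)
  23÷3 = 7 each, +1 to first 2
Round 4: Dunmere=33 Ironridge=26 Juniper=26 → close Dunmere (overflow 22)
  33÷2 = 16 each, +1 to first 1
Round 5: Ironridge=43 Juniper=42 → close Ironridge (overflow 36)
  43÷1 = 43 each, +1 to first 0

Closure order: Cedarfen, Greywater, Fernhollow, Dunmere, Ironridge
Last habitat: Juniper with 85 animals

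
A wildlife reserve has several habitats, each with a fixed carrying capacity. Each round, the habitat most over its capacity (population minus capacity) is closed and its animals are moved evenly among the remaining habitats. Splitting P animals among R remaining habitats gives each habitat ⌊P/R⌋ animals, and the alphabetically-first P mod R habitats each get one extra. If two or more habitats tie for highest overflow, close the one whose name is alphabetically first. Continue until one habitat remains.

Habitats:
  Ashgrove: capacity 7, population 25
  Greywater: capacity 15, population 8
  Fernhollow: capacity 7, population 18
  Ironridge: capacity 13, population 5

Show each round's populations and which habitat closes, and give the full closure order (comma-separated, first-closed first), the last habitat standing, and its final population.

Closure order: Ashgrove, Fernhollow, Greywater
Last habitat: Ironridge with 56 animals

Round 1: Ashgrove=25 Fernhollow=18 Greywater=8 Ironridge=5 → close Ashgrove (overflow 18)
  25÷3 = 8 each, +1 to first 1
Round 2: Fernhollow=27 Greywater=16 Ironridge=13 → close Fernhollow (overflow 20)
  27÷2 = 13 each, +1 to first 1
Round 3: Greywater=30 Ironridge=26 → close Greywater (overflow 15)
  30÷1 = 30 each, +1 to first 0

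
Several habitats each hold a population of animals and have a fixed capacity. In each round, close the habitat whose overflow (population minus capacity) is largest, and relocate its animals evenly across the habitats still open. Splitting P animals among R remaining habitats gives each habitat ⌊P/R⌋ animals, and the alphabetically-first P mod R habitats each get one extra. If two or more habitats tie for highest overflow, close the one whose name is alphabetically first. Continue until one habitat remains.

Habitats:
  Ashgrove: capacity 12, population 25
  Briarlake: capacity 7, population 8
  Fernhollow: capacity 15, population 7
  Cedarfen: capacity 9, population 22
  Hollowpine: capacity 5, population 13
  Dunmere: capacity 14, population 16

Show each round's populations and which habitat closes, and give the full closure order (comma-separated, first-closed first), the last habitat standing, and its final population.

Round 1: Ashgrove=25 Briarlake=8 Cedarfen=22 Dunmere=16 Fernhollow=7 Hollowpine=13 → close Ashgrove (overflow 13)
  25÷5 = 5 each, +1 to first 0
Round 2: Briarlake=13 Cedarfen=27 Dunmere=21 Fernhollow=12 Hollowpine=18 → close Cedarfen (overflow 18)
  27÷4 = 6 each, +1 to first 3
Round 3: Briarlake=20 Dunmere=28 Fernhollow=19 Hollowpine=24 → close Hollowpine (overflow 19)
  24÷3 = 8 each, +1 to first 0
Round 4: Briarlake=28 Dunmere=36 Fernhollow=27 → close Dunmere (overflow 22)
  36÷2 = 18 each, +1 to first 0
Round 5: Briarlake=46 Fernhollow=45 → close Briarlake (overflow 39)
  46÷1 = 46 each, +1 to first 0

Closure order: Ashgrove, Cedarfen, Hollowpine, Dunmere, Briarlake
Last habitat: Fernhollow with 91 animals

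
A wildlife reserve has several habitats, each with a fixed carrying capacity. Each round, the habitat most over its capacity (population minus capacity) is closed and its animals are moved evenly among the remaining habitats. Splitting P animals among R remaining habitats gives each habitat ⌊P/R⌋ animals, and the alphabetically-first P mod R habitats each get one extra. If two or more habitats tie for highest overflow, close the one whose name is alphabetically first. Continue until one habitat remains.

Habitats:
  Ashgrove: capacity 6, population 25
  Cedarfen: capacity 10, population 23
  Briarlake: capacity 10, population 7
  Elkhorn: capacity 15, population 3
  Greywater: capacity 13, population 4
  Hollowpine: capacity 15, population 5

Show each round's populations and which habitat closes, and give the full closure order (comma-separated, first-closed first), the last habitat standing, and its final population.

Round 1: Ashgrove=25 Briarlake=7 Cedarfen=23 Elkhorn=3 Greywater=4 Hollowpine=5 → close Ashgrove (overflow 19)
  25÷5 = 5 each, +1 to first 0
Round 2: Briarlake=12 Cedarfen=28 Elkhorn=8 Greywater=9 Hollowpine=10 → close Cedarfen (overflow 18)
  28÷4 = 7 each, +1 to first 0
Round 3: Briarlake=19 Elkhorn=15 Greywater=16 Hollowpine=17 → close Briarlake (overflow 9)
  19÷3 = 6 each, +1 to first 1
Round 4: Elkhorn=22 Greywater=22 Hollowpine=23 → close Greywater (overflow 9)
  22÷2 = 11 each, +1 to first 0
Round 5: Elkhorn=33 Hollowpine=34 → close Hollowpine (overflow 19)
  34÷1 = 34 each, +1 to first 0

Closure order: Ashgrove, Cedarfen, Briarlake, Greywater, Hollowpine
Last habitat: Elkhorn with 67 animals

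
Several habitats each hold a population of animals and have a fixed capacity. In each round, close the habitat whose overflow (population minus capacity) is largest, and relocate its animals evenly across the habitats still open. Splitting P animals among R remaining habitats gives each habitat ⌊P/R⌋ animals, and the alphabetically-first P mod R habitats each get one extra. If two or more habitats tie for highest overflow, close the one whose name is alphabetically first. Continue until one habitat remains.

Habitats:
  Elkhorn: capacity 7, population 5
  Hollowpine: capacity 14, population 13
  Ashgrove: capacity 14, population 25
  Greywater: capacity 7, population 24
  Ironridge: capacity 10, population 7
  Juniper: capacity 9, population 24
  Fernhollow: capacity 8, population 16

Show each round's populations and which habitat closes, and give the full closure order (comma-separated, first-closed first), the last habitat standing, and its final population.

Round 1: Ashgrove=25 Elkhorn=5 Fernhollow=16 Greywater=24 Hollowpine=13 Ironridge=7 Juniper=24 → close Greywater (overflow 17)
  24÷6 = 4 each, +1 to first 0
Round 2: Ashgrove=29 Elkhorn=9 Fernhollow=20 Hollowpine=17 Ironridge=11 Juniper=28 → close Juniper (overflow 19)
  28÷5 = 5 each, +1 to first 3
Round 3: Ashgrove=35 Elkhorn=15 Fernhollow=26 Hollowpine=22 Ironridge=16 → close Ashgrove (overflow 21)
  35÷4 = 8 each, +1 to first 3
Round 4: Elkhorn=24 Fernhollow=35 Hollowpine=31 Ironridge=24 → close Fernhollow (overflow 27)
  35÷3 = 11 each, +1 to first 2
Round 5: Elkhorn=36 Hollowpine=43 Ironridge=35 → close Elkhorn (overflow 29)
  36÷2 = 18 each, +1 to first 0
Round 6: Hollowpine=61 Ironridge=53 → close Hollowpine (overflow 47)
  61÷1 = 61 each, +1 to first 0

Closure order: Greywater, Juniper, Ashgrove, Fernhollow, Elkhorn, Hollowpine
Last habitat: Ironridge with 114 animals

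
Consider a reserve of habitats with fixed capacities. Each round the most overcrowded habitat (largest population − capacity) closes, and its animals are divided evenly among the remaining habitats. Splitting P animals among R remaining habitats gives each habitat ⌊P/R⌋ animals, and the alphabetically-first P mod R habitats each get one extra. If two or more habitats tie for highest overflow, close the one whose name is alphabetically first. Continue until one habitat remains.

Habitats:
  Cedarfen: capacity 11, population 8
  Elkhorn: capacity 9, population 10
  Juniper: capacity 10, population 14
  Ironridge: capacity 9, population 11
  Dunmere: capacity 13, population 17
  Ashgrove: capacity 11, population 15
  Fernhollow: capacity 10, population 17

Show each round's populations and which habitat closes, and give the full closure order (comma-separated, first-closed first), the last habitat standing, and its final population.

Round 1: Ashgrove=15 Cedarfen=8 Dunmere=17 Elkhorn=10 Fernhollow=17 Ironridge=11 Juniper=14 → close Fernhollow (overflow 7)
  17÷6 = 2 each, +1 to first 5
Round 2: Ashgrove=18 Cedarfen=11 Dunmere=20 Elkhorn=13 Ironridge=14 Juniper=16 → close Ashgrove (overflow 7)
  18÷5 = 3 each, +1 to first 3
Round 3: Cedarfen=15 Dunmere=24 Elkhorn=17 Ironridge=17 Juniper=19 → close Dunmere (overflow 11)
  24÷4 = 6 each, +1 to first 0
Round 4: Cedarfen=21 Elkhorn=23 Ironridge=23 Juniper=25 → close Juniper (overflow 15)
  25÷3 = 8 each, +1 to first 1
Round 5: Cedarfen=30 Elkhorn=31 Ironridge=31 → close Elkhorn (overflow 22)
  31÷2 = 15 each, +1 to first 1
Round 6: Cedarfen=46 Ironridge=46 → close Ironridge (overflow 37)
  46÷1 = 46 each, +1 to first 0

Closure order: Fernhollow, Ashgrove, Dunmere, Juniper, Elkhorn, Ironridge
Last habitat: Cedarfen with 92 animals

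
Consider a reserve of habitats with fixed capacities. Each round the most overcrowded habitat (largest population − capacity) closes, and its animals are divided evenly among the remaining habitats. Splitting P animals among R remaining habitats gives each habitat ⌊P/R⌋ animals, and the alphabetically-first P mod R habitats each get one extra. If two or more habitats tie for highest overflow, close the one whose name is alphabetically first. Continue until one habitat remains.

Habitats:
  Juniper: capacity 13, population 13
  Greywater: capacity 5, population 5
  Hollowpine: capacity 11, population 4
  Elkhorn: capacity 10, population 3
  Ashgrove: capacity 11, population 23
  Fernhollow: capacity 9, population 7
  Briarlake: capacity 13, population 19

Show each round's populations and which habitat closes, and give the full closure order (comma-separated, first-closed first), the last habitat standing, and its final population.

Round 1: Ashgrove=23 Briarlake=19 Elkhorn=3 Fernhollow=7 Greywater=5 Hollowpine=4 Juniper=13 → close Ashgrove (overflow 12)
  23÷6 = 3 each, +1 to first 5
Round 2: Briarlake=23 Elkhorn=7 Fernhollow=11 Greywater=9 Hollowpine=8 Juniper=16 → close Briarlake (overflow 10)
  23÷5 = 4 each, +1 to first 3
Round 3: Elkhorn=12 Fernhollow=16 Greywater=14 Hollowpine=12 Juniper=20 → close Greywater (overflow 9)
  14÷4 = 3 each, +1 to first 2
Round 4: Elkhorn=16 Fernhollow=20 Hollowpine=15 Juniper=23 → close Fernhollow (overflow 11)
  20÷3 = 6 each, +1 to first 2
Round 5: Elkhorn=23 Hollowpine=22 Juniper=29 → close Juniper (overflow 16)
  29÷2 = 14 each, +1 to first 1
Round 6: Elkhorn=38 Hollowpine=36 → close Elkhorn (overflow 28)
  38÷1 = 38 each, +1 to first 0

Closure order: Ashgrove, Briarlake, Greywater, Fernhollow, Juniper, Elkhorn
Last habitat: Hollowpine with 74 animals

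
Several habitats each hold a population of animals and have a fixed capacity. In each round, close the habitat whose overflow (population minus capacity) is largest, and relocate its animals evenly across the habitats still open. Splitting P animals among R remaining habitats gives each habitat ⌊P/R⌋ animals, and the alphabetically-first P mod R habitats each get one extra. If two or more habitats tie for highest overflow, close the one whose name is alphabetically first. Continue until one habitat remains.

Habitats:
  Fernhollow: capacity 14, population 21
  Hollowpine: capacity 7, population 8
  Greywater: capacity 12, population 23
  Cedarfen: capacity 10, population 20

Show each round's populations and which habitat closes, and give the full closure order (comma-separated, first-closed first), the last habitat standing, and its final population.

Closure order: Greywater, Cedarfen, Fernhollow
Last habitat: Hollowpine with 72 animals

Round 1: Cedarfen=20 Fernhollow=21 Greywater=23 Hollowpine=8 → close Greywater (overflow 11)
  23÷3 = 7 each, +1 to first 2
Round 2: Cedarfen=28 Fernhollow=29 Hollowpine=15 → close Cedarfen (overflow 18)
  28÷2 = 14 each, +1 to first 0
Round 3: Fernhollow=43 Hollowpine=29 → close Fernhollow (overflow 29)
  43÷1 = 43 each, +1 to first 0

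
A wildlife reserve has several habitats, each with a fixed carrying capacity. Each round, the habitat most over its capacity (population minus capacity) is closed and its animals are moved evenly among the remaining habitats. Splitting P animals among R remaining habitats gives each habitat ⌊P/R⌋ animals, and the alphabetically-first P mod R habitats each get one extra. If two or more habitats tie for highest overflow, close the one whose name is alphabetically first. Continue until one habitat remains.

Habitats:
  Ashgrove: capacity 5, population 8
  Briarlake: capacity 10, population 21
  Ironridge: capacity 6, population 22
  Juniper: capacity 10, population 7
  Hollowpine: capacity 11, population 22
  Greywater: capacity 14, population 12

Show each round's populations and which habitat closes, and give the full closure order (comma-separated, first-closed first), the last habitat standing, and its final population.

Closure order: Ironridge, Briarlake, Hollowpine, Ashgrove, Greywater
Last habitat: Juniper with 92 animals

Round 1: Ashgrove=8 Briarlake=21 Greywater=12 Hollowpine=22 Ironridge=22 Juniper=7 → close Ironridge (overflow 16)
  22÷5 = 4 each, +1 to first 2
Round 2: Ashgrove=13 Briarlake=26 Greywater=16 Hollowpine=26 Juniper=11 → close Briarlake (overflow 16)
  26÷4 = 6 each, +1 to first 2
Round 3: Ashgrove=20 Greywater=23 Hollowpine=32 Juniper=17 → close Hollowpine (overflow 21)
  32÷3 = 10 each, +1 to first 2
Round 4: Ashgrove=31 Greywater=34 Juniper=27 → close Ashgrove (overflow 26)
  31÷2 = 15 each, +1 to first 1
Round 5: Greywater=50 Juniper=42 → close Greywater (overflow 36)
  50÷1 = 50 each, +1 to first 0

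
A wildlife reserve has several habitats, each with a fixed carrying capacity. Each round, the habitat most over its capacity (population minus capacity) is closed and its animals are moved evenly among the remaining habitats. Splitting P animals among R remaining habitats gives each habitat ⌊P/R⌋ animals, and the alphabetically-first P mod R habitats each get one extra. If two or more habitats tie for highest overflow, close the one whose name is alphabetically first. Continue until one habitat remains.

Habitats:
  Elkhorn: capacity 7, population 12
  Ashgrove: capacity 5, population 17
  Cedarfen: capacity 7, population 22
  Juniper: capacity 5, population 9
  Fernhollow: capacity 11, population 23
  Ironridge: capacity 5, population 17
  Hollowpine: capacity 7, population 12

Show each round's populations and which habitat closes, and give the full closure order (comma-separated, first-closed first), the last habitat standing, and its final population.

Round 1: Ashgrove=17 Cedarfen=22 Elkhorn=12 Fernhollow=23 Hollowpine=12 Ironridge=17 Juniper=9 → close Cedarfen (overflow 15)
  22÷6 = 3 each, +1 to first 4
Round 2: Ashgrove=21 Elkhorn=16 Fernhollow=27 Hollowpine=16 Ironridge=20 Juniper=12 → close Ashgrove (overflow 16)
  21÷5 = 4 each, +1 to first 1
Round 3: Elkhorn=21 Fernhollow=31 Hollowpine=20 Ironridge=24 Juniper=16 → close Fernhollow (overflow 20)
  31÷4 = 7 each, +1 to first 3
Round 4: Elkhorn=29 Hollowpine=28 Ironridge=32 Juniper=23 → close Ironridge (overflow 27)
  32÷3 = 10 each, +1 to first 2
Round 5: Elkhorn=40 Hollowpine=39 Juniper=33 → close Elkhorn (overflow 33)
  40÷2 = 20 each, +1 to first 0
Round 6: Hollowpine=59 Juniper=53 → close Hollowpine (overflow 52)
  59÷1 = 59 each, +1 to first 0

Closure order: Cedarfen, Ashgrove, Fernhollow, Ironridge, Elkhorn, Hollowpine
Last habitat: Juniper with 112 animals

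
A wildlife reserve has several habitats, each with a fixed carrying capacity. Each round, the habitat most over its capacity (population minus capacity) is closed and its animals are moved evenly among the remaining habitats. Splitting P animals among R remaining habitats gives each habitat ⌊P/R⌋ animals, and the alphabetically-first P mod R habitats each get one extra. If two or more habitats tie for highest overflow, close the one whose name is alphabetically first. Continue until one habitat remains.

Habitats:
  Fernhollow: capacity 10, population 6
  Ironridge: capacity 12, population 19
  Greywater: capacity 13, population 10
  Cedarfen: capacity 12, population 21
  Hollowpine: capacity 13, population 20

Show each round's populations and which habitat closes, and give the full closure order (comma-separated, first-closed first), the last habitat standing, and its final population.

Closure order: Cedarfen, Hollowpine, Ironridge, Fernhollow
Last habitat: Greywater with 76 animals

Round 1: Cedarfen=21 Fernhollow=6 Greywater=10 Hollowpine=20 Ironridge=19 → close Cedarfen (overflow 9)
  21÷4 = 5 each, +1 to first 1
Round 2: Fernhollow=12 Greywater=15 Hollowpine=25 Ironridge=24 → close Hollowpine (overflow 12)
  25÷3 = 8 each, +1 to first 1
Round 3: Fernhollow=21 Greywater=23 Ironridge=32 → close Ironridge (overflow 20)
  32÷2 = 16 each, +1 to first 0
Round 4: Fernhollow=37 Greywater=39 → close Fernhollow (overflow 27)
  37÷1 = 37 each, +1 to first 0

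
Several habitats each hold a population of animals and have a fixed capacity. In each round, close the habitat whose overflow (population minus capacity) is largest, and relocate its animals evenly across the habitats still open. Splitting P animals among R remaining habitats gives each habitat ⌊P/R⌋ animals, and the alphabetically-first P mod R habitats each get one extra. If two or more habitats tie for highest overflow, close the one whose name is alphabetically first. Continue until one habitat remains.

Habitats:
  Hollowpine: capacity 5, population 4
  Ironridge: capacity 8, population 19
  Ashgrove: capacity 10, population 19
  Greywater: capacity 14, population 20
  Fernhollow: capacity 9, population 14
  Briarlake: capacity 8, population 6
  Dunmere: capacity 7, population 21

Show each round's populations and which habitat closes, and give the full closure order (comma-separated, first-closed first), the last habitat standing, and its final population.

Closure order: Dunmere, Ironridge, Ashgrove, Fernhollow, Greywater, Briarlake
Last habitat: Hollowpine with 103 animals

Round 1: Ashgrove=19 Briarlake=6 Dunmere=21 Fernhollow=14 Greywater=20 Hollowpine=4 Ironridge=19 → close Dunmere (overflow 14)
  21÷6 = 3 each, +1 to first 3
Round 2: Ashgrove=23 Briarlake=10 Fernhollow=18 Greywater=23 Hollowpine=7 Ironridge=22 → close Ironridge (overflow 14)
  22÷5 = 4 each, +1 to first 2
Round 3: Ashgrove=28 Briarlake=15 Fernhollow=22 Greywater=27 Hollowpine=11 → close Ashgrove (overflow 18)
  28÷4 = 7 each, +1 to first 0
Round 4: Briarlake=22 Fernhollow=29 Greywater=34 Hollowpine=18 → close Fernhollow (overflow 20)
  29÷3 = 9 each, +1 to first 2
Round 5: Briarlake=32 Greywater=44 Hollowpine=27 → close Greywater (overflow 30)
  44÷2 = 22 each, +1 to first 0
Round 6: Briarlake=54 Hollowpine=49 → close Briarlake (overflow 46)
  54÷1 = 54 each, +1 to first 0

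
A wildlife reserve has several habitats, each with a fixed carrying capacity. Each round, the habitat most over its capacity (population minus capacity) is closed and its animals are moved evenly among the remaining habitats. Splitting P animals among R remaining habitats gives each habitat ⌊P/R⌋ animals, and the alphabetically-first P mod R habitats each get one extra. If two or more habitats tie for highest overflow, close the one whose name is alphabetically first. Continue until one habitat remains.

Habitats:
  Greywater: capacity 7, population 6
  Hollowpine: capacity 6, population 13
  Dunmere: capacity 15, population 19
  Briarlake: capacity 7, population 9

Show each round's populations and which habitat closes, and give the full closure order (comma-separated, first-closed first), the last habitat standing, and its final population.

Closure order: Hollowpine, Dunmere, Briarlake
Last habitat: Greywater with 47 animals

Round 1: Briarlake=9 Dunmere=19 Greywater=6 Hollowpine=13 → close Hollowpine (overflow 7)
  13÷3 = 4 each, +1 to first 1
Round 2: Briarlake=14 Dunmere=23 Greywater=10 → close Dunmere (overflow 8)
  23÷2 = 11 each, +1 to first 1
Round 3: Briarlake=26 Greywater=21 → close Briarlake (overflow 19)
  26÷1 = 26 each, +1 to first 0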